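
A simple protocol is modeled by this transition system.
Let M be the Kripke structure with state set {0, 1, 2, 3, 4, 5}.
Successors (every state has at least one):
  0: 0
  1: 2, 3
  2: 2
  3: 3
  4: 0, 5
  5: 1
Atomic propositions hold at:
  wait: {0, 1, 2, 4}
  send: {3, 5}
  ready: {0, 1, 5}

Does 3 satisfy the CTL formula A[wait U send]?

Yes

A[wait U send]: least fixpoint, start Z0 = Sat(send) = {3, 5}, add states in Sat(wait) with every successor in Z. Already a fixed point.
Sat(A[wait U send]) = {3, 5}
3 ∈ Sat(A[wait U send]) = {3, 5}, so the formula holds at 3.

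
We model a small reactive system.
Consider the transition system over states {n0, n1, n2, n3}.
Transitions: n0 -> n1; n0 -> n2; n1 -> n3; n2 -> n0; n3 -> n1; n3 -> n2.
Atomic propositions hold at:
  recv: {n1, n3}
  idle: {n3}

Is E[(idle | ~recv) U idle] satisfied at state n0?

Sat(~recv) = {n0, n2}
Sat(idle | ~recv) = {n0, n2, n3}
E[(idle | ~recv) U idle]: least fixpoint, start Z0 = Sat(idle) = {n3}, add states in Sat(idle | ~recv) with some successor in Z. Already a fixed point.
Sat(E[(idle | ~recv) U idle]) = {n3}
n0 ∉ Sat(E[(idle | ~recv) U idle]) = {n3}, so the formula does not hold at n0.

No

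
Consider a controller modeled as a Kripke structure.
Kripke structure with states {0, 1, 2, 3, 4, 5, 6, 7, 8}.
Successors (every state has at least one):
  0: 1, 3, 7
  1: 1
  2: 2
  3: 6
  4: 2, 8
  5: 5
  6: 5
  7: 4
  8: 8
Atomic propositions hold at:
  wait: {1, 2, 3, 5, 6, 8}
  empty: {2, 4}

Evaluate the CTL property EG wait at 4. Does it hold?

EG wait: greatest fixpoint, start Z0 = {1, 2, 3, 5, 6, 8}, keep only states in Sat with some successor in Z. Already a fixed point.
Sat(EG wait) = {1, 2, 3, 5, 6, 8}
4 ∉ Sat(EG wait) = {1, 2, 3, 5, 6, 8}, so the formula does not hold at 4.

No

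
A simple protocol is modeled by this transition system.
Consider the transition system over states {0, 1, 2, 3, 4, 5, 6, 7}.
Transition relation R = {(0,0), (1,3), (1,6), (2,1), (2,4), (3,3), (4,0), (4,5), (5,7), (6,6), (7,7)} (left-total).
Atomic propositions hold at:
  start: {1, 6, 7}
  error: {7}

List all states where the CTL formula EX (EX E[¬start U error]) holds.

{2, 4, 5, 7}

Sat(¬start) = {0, 2, 3, 4, 5}
E[¬start U error]: least fixpoint, start Z0 = Sat(error) = {7}, add states in Sat(¬start) with some successor in Z. Z1 = {5, 7}; Z2 = {4, 5, 7}; Z3 = {2, 4, 5, 7}; fixed.
Sat(E[¬start U error]) = {2, 4, 5, 7}
Sat(EX E[¬start U error]) = {s : some successor in {2, 4, 5, 7}} = {2, 4, 5, 7}
Sat(EX (EX E[¬start U error])) = {s : some successor in {2, 4, 5, 7}} = {2, 4, 5, 7}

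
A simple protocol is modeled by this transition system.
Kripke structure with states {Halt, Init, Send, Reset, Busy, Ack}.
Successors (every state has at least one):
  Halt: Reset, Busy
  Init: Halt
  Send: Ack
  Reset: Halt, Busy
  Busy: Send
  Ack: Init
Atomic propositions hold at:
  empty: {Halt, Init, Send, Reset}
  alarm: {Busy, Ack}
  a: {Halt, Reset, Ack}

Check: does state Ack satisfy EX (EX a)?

Yes

Sat(EX a) = {s : some successor in {Halt, Reset, Ack}} = {Halt, Init, Send, Reset}
Sat(EX (EX a)) = {s : some successor in {Halt, Init, Send, Reset}} = {Halt, Init, Reset, Busy, Ack}
Ack ∈ Sat(EX (EX a)) = {Halt, Init, Reset, Busy, Ack}, so the formula holds at Ack.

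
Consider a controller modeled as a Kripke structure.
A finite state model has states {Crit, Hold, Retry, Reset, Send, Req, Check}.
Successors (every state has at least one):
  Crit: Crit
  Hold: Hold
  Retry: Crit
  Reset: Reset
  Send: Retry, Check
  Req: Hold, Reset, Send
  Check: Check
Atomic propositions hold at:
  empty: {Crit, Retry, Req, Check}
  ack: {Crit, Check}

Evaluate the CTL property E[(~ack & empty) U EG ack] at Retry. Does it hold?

Sat(~ack) = {Hold, Retry, Reset, Send, Req}
Sat(~ack & empty) = {Retry, Req}
EG ack: greatest fixpoint, start Z0 = {Crit, Check}, keep only states in Sat with some successor in Z. Already a fixed point.
Sat(EG ack) = {Crit, Check}
E[(~ack & empty) U EG ack]: least fixpoint, start Z0 = Sat(EG ack) = {Crit, Check}, add states in Sat(~ack & empty) with some successor in Z. Z1 = {Crit, Retry, Check}; fixed.
Sat(E[(~ack & empty) U EG ack]) = {Crit, Retry, Check}
Retry ∈ Sat(E[(~ack & empty) U EG ack]) = {Crit, Retry, Check}, so the formula holds at Retry.

Yes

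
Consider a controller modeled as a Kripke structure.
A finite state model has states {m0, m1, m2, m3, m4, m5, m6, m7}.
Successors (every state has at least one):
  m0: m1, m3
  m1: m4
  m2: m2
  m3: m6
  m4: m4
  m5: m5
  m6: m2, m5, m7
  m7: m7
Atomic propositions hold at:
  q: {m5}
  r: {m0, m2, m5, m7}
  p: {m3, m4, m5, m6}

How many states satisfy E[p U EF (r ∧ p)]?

Sat(r ∧ p) = {m5}
EF (r ∧ p): least fixpoint, start Z0 = {m5}, add states with some successor in Z. Z1 = {m5, m6}; Z2 = {m3, m5, m6}; Z3 = {m0, m3, m5, m6}; fixed.
Sat(EF (r ∧ p)) = {m0, m3, m5, m6}
E[p U EF (r ∧ p)]: least fixpoint, start Z0 = Sat(EF (r ∧ p)) = {m0, m3, m5, m6}, add states in Sat(p) with some successor in Z. Already a fixed point.
Sat(E[p U EF (r ∧ p)]) = {m0, m3, m5, m6}
|Sat(E[p U EF (r ∧ p)])| = |{m0, m3, m5, m6}| = 4.

4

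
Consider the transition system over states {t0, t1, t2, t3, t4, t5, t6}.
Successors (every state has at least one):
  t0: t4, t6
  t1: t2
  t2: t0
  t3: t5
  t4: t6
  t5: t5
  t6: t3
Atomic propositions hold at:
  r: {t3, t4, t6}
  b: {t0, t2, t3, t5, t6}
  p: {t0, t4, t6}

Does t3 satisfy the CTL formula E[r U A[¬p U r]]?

Sat(¬p) = {t1, t2, t3, t5}
A[¬p U r]: least fixpoint, start Z0 = Sat(r) = {t3, t4, t6}, add states in Sat(¬p) with every successor in Z. Already a fixed point.
Sat(A[¬p U r]) = {t3, t4, t6}
E[r U A[¬p U r]]: least fixpoint, start Z0 = Sat(A[¬p U r]) = {t3, t4, t6}, add states in Sat(r) with some successor in Z. Already a fixed point.
Sat(E[r U A[¬p U r]]) = {t3, t4, t6}
t3 ∈ Sat(E[r U A[¬p U r]]) = {t3, t4, t6}, so the formula holds at t3.

Yes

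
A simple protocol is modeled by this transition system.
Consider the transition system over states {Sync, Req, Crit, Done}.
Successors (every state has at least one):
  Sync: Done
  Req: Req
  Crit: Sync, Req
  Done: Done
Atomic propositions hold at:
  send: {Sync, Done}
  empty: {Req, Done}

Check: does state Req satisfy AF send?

AF send: least fixpoint, start Z0 = {Sync, Done}, add states with every successor in Z. Already a fixed point.
Sat(AF send) = {Sync, Done}
Req ∉ Sat(AF send) = {Sync, Done}, so the formula does not hold at Req.

No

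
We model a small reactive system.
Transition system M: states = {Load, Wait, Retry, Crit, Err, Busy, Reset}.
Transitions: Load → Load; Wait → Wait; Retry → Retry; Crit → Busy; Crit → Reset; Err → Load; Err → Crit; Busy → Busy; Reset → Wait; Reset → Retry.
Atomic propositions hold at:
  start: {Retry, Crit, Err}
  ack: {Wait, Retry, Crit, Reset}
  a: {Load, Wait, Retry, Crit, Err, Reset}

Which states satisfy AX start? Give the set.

Sat(AX start) = {s : every successor in {Retry, Crit, Err}} = {Retry}

{Retry}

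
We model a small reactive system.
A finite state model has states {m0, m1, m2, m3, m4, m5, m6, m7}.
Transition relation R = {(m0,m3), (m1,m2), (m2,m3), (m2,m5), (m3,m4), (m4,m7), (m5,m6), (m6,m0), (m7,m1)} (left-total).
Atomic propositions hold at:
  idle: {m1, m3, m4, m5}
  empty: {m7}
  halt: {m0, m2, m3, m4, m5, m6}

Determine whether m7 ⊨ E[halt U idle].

E[halt U idle]: least fixpoint, start Z0 = Sat(idle) = {m1, m3, m4, m5}, add states in Sat(halt) with some successor in Z. Z1 = {m0, m1, m2, m3, m4, m5}; Z2 = {m0, m1, m2, m3, m4, m5, m6}; fixed.
Sat(E[halt U idle]) = {m0, m1, m2, m3, m4, m5, m6}
m7 ∉ Sat(E[halt U idle]) = {m0, m1, m2, m3, m4, m5, m6}, so the formula does not hold at m7.

No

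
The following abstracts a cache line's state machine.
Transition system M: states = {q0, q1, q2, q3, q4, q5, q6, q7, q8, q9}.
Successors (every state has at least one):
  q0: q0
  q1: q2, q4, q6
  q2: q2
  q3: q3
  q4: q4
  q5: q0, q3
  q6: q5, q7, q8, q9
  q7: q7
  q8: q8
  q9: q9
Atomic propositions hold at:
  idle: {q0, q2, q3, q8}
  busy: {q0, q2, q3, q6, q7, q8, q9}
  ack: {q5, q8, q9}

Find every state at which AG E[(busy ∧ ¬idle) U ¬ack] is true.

Sat(¬idle) = {q1, q4, q5, q6, q7, q9}
Sat(busy ∧ ¬idle) = {q6, q7, q9}
Sat(¬ack) = {q0, q1, q2, q3, q4, q6, q7}
E[(busy ∧ ¬idle) U ¬ack]: least fixpoint, start Z0 = Sat(¬ack) = {q0, q1, q2, q3, q4, q6, q7}, add states in Sat(busy ∧ ¬idle) with some successor in Z. Already a fixed point.
Sat(E[(busy ∧ ¬idle) U ¬ack]) = {q0, q1, q2, q3, q4, q6, q7}
AG E[(busy ∧ ¬idle) U ¬ack]: greatest fixpoint, start Z0 = {q0, q1, q2, q3, q4, q6, q7}, keep only states in Sat with every successor in Z. Z1 = {q0, q1, q2, q3, q4, q7}; Z2 = {q0, q2, q3, q4, q7}; fixed.
Sat(AG E[(busy ∧ ¬idle) U ¬ack]) = {q0, q2, q3, q4, q7}

{q0, q2, q3, q4, q7}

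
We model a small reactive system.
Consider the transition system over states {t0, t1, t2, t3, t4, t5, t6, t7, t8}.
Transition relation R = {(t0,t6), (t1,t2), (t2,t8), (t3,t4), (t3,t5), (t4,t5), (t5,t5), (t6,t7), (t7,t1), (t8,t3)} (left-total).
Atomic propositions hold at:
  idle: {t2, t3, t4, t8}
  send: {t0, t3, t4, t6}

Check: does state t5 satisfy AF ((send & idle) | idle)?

No

Sat(send & idle) = {t3, t4}
Sat((send & idle) | idle) = {t2, t3, t4, t8}
AF ((send & idle) | idle): least fixpoint, start Z0 = {t2, t3, t4, t8}, add states with every successor in Z. Z1 = {t1, t2, t3, t4, t8}; Z2 = {t1, t2, t3, t4, t7, t8}; Z3 = {t1, t2, t3, t4, t6, t7, t8}; Z4 = {t0, t1, t2, t3, t4, t6, t7, t8}; fixed.
Sat(AF ((send & idle) | idle)) = {t0, t1, t2, t3, t4, t6, t7, t8}
t5 ∉ Sat(AF ((send & idle) | idle)) = {t0, t1, t2, t3, t4, t6, t7, t8}, so the formula does not hold at t5.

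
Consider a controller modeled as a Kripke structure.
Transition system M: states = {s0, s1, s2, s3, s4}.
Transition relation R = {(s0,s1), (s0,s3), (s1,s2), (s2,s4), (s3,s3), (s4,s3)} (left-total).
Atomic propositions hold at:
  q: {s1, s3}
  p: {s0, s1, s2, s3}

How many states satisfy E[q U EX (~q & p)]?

1

Sat(~q) = {s0, s2, s4}
Sat(~q & p) = {s0, s2}
Sat(EX (~q & p)) = {s : some successor in {s0, s2}} = {s1}
E[q U EX (~q & p)]: least fixpoint, start Z0 = Sat(EX (~q & p)) = {s1}, add states in Sat(q) with some successor in Z. Already a fixed point.
Sat(E[q U EX (~q & p)]) = {s1}
|Sat(E[q U EX (~q & p)])| = |{s1}| = 1.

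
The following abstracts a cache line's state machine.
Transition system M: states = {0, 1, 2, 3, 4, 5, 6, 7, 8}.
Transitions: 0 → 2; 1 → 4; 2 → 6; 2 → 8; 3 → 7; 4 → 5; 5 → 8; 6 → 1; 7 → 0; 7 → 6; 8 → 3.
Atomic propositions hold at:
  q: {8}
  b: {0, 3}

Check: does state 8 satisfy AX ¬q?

Yes

Sat(¬q) = {0, 1, 2, 3, 4, 5, 6, 7}
Sat(AX ¬q) = {s : every successor in {0, 1, 2, 3, 4, 5, 6, 7}} = {0, 1, 3, 4, 6, 7, 8}
8 ∈ Sat(AX ¬q) = {0, 1, 3, 4, 6, 7, 8}, so the formula holds at 8.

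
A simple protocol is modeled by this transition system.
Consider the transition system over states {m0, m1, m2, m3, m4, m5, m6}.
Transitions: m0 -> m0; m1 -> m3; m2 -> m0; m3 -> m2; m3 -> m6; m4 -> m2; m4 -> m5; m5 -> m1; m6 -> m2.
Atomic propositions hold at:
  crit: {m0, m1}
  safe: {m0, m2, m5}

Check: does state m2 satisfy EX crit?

Yes

Sat(EX crit) = {s : some successor in {m0, m1}} = {m0, m2, m5}
m2 ∈ Sat(EX crit) = {m0, m2, m5}, so the formula holds at m2.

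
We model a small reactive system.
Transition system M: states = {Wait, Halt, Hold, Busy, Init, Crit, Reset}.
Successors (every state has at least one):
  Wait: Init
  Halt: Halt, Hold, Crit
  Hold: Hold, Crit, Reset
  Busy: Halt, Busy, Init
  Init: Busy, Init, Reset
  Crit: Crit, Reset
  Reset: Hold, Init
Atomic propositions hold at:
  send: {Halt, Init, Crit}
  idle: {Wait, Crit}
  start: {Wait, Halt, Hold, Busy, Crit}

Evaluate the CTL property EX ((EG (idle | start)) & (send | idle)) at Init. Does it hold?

Sat(idle | start) = {Wait, Halt, Hold, Busy, Crit}
EG (idle | start): greatest fixpoint, start Z0 = {Wait, Halt, Hold, Busy, Crit}, keep only states in Sat with some successor in Z. Z1 = {Halt, Hold, Busy, Crit}; fixed.
Sat(EG (idle | start)) = {Halt, Hold, Busy, Crit}
Sat(send | idle) = {Wait, Halt, Init, Crit}
Sat((EG (idle | start)) & (send | idle)) = {Halt, Crit}
Sat(EX ((EG (idle | start)) & (send | idle))) = {s : some successor in {Halt, Crit}} = {Halt, Hold, Busy, Crit}
Init ∉ Sat(EX ((EG (idle | start)) & (send | idle))) = {Halt, Hold, Busy, Crit}, so the formula does not hold at Init.

No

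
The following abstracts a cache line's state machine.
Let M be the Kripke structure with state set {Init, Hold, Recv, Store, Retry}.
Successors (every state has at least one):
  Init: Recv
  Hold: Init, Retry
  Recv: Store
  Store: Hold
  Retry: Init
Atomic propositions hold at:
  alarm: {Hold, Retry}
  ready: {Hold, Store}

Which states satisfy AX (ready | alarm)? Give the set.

Sat(ready | alarm) = {Hold, Store, Retry}
Sat(AX (ready | alarm)) = {s : every successor in {Hold, Store, Retry}} = {Recv, Store}

{Recv, Store}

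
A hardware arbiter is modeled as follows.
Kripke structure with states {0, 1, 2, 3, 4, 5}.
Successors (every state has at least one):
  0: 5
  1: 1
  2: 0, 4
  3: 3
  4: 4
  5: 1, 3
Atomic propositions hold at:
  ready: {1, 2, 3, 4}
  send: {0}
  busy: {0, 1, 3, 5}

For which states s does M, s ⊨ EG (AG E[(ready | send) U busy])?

{0, 1, 3, 5}

Sat(ready | send) = {0, 1, 2, 3, 4}
E[(ready | send) U busy]: least fixpoint, start Z0 = Sat(busy) = {0, 1, 3, 5}, add states in Sat(ready | send) with some successor in Z. Z1 = {0, 1, 2, 3, 5}; fixed.
Sat(E[(ready | send) U busy]) = {0, 1, 2, 3, 5}
AG E[(ready | send) U busy]: greatest fixpoint, start Z0 = {0, 1, 2, 3, 5}, keep only states in Sat with every successor in Z. Z1 = {0, 1, 3, 5}; fixed.
Sat(AG E[(ready | send) U busy]) = {0, 1, 3, 5}
EG (AG E[(ready | send) U busy]): greatest fixpoint, start Z0 = {0, 1, 3, 5}, keep only states in Sat with some successor in Z. Already a fixed point.
Sat(EG (AG E[(ready | send) U busy])) = {0, 1, 3, 5}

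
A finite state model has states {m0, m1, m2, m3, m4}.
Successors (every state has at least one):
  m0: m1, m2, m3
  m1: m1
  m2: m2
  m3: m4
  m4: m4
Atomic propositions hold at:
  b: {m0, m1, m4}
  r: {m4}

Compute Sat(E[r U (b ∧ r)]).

Sat(b ∧ r) = {m4}
E[r U (b ∧ r)]: least fixpoint, start Z0 = Sat((b ∧ r)) = {m4}, add states in Sat(r) with some successor in Z. Already a fixed point.
Sat(E[r U (b ∧ r)]) = {m4}

{m4}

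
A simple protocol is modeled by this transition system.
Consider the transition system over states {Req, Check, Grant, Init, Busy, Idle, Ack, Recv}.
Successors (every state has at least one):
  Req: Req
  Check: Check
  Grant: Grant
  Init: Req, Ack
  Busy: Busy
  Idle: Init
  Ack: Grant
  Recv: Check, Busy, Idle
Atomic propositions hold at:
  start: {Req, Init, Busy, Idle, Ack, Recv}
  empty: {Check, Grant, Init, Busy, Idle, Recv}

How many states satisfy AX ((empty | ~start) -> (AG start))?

Sat(~start) = {Check, Grant}
Sat(empty | ~start) = {Check, Grant, Init, Busy, Idle, Recv}
AG start: greatest fixpoint, start Z0 = {Req, Init, Busy, Idle, Ack, Recv}, keep only states in Sat with every successor in Z. Z1 = {Req, Init, Busy, Idle}; Z2 = {Req, Busy, Idle}; Z3 = {Req, Busy}; fixed.
Sat(AG start) = {Req, Busy}
Sat((empty | ~start) -> (AG start)) = {Req, Busy, Ack}
Sat(AX ((empty | ~start) -> (AG start))) = {s : every successor in {Req, Busy, Ack}} = {Req, Init, Busy}
|Sat(AX ((empty | ~start) -> (AG start)))| = |{Req, Init, Busy}| = 3.

3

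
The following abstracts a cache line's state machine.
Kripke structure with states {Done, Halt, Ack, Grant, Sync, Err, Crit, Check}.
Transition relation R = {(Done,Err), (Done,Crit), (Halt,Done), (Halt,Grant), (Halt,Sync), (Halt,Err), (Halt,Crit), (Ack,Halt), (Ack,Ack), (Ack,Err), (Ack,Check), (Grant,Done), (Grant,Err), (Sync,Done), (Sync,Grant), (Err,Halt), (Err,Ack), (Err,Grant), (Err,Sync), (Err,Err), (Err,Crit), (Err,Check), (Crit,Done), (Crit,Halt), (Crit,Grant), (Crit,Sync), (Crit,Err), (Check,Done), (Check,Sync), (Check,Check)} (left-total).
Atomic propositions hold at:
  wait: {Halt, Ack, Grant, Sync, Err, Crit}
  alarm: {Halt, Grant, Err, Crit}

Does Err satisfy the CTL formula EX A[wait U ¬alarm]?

Yes

Sat(¬alarm) = {Done, Ack, Sync, Check}
A[wait U ¬alarm]: least fixpoint, start Z0 = Sat(¬alarm) = {Done, Ack, Sync, Check}, add states in Sat(wait) with every successor in Z. Already a fixed point.
Sat(A[wait U ¬alarm]) = {Done, Ack, Sync, Check}
Sat(EX A[wait U ¬alarm]) = {s : some successor in {Done, Ack, Sync, Check}} = {Halt, Ack, Grant, Sync, Err, Crit, Check}
Err ∈ Sat(EX A[wait U ¬alarm]) = {Halt, Ack, Grant, Sync, Err, Crit, Check}, so the formula holds at Err.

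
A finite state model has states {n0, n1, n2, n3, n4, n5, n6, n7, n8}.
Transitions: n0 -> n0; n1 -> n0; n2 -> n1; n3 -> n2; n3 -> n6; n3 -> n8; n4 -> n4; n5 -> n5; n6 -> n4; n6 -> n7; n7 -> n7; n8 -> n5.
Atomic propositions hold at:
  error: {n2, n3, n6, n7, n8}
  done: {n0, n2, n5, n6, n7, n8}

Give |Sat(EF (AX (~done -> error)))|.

8

Sat(~done) = {n1, n3, n4}
Sat(~done -> error) = {n0, n2, n3, n5, n6, n7, n8}
Sat(AX (~done -> error)) = {s : every successor in {n0, n2, n3, n5, n6, n7, n8}} = {n0, n1, n3, n5, n7, n8}
EF (AX (~done -> error)): least fixpoint, start Z0 = {n0, n1, n3, n5, n7, n8}, add states with some successor in Z. Z1 = {n0, n1, n2, n3, n5, n6, n7, n8}; fixed.
Sat(EF (AX (~done -> error))) = {n0, n1, n2, n3, n5, n6, n7, n8}
|Sat(EF (AX (~done -> error)))| = |{n0, n1, n2, n3, n5, n6, n7, n8}| = 8.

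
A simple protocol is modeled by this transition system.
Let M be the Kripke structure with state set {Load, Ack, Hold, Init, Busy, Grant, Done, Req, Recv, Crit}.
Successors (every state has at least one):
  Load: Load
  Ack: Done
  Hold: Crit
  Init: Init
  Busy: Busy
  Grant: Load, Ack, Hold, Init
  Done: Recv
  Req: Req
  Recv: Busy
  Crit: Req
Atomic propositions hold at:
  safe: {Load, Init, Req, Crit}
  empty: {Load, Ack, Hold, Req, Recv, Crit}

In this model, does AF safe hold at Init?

AF safe: least fixpoint, start Z0 = {Load, Init, Req, Crit}, add states with every successor in Z. Z1 = {Load, Hold, Init, Req, Crit}; fixed.
Sat(AF safe) = {Load, Hold, Init, Req, Crit}
Init ∈ Sat(AF safe) = {Load, Hold, Init, Req, Crit}, so the formula holds at Init.

Yes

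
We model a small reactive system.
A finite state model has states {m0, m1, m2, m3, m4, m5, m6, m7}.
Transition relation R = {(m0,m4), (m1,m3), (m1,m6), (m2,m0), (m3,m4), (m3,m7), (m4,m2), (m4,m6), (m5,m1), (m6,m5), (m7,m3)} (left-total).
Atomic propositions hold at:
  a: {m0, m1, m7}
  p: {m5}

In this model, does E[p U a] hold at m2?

No

E[p U a]: least fixpoint, start Z0 = Sat(a) = {m0, m1, m7}, add states in Sat(p) with some successor in Z. Z1 = {m0, m1, m5, m7}; fixed.
Sat(E[p U a]) = {m0, m1, m5, m7}
m2 ∉ Sat(E[p U a]) = {m0, m1, m5, m7}, so the formula does not hold at m2.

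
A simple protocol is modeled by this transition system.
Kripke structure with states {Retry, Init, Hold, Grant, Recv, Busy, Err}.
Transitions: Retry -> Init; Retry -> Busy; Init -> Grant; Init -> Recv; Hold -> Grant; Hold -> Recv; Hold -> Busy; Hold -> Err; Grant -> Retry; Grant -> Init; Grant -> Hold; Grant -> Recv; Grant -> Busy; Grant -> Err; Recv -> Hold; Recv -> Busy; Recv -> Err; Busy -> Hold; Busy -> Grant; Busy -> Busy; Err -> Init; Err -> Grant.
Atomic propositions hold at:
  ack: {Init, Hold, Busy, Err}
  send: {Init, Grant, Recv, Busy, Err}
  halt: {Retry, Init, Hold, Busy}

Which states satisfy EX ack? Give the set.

Sat(EX ack) = {s : some successor in {Init, Hold, Busy, Err}} = {Retry, Hold, Grant, Recv, Busy, Err}

{Retry, Hold, Grant, Recv, Busy, Err}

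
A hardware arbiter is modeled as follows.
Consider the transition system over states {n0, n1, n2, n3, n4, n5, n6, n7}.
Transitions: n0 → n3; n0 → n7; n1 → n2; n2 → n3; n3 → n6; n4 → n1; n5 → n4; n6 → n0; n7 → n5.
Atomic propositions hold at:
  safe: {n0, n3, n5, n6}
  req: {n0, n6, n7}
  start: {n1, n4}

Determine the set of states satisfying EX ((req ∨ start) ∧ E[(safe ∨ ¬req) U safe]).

{n3, n4, n5, n6}

Sat(req ∨ start) = {n0, n1, n4, n6, n7}
Sat(¬req) = {n1, n2, n3, n4, n5}
Sat(safe ∨ ¬req) = {n0, n1, n2, n3, n4, n5, n6}
E[(safe ∨ ¬req) U safe]: least fixpoint, start Z0 = Sat(safe) = {n0, n3, n5, n6}, add states in Sat(safe ∨ ¬req) with some successor in Z. Z1 = {n0, n2, n3, n5, n6}; Z2 = {n0, n1, n2, n3, n5, n6}; Z3 = {n0, n1, n2, n3, n4, n5, n6}; fixed.
Sat(E[(safe ∨ ¬req) U safe]) = {n0, n1, n2, n3, n4, n5, n6}
Sat((req ∨ start) ∧ E[(safe ∨ ¬req) U safe]) = {n0, n1, n4, n6}
Sat(EX ((req ∨ start) ∧ E[(safe ∨ ¬req) U safe])) = {s : some successor in {n0, n1, n4, n6}} = {n3, n4, n5, n6}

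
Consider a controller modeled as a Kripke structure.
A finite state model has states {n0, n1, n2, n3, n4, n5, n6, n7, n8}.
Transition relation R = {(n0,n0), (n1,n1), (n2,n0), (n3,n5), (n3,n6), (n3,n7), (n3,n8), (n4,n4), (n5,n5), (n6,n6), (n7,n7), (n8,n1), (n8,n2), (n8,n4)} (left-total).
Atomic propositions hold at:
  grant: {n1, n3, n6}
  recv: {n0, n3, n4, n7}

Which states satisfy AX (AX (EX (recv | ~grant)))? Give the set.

Sat(~grant) = {n0, n2, n4, n5, n7, n8}
Sat(recv | ~grant) = {n0, n2, n3, n4, n5, n7, n8}
Sat(EX (recv | ~grant)) = {s : some successor in {n0, n2, n3, n4, n5, n7, n8}} = {n0, n2, n3, n4, n5, n7, n8}
Sat(AX (EX (recv | ~grant))) = {s : every successor in {n0, n2, n3, n4, n5, n7, n8}} = {n0, n2, n4, n5, n7}
Sat(AX (AX (EX (recv | ~grant)))) = {s : every successor in {n0, n2, n4, n5, n7}} = {n0, n2, n4, n5, n7}

{n0, n2, n4, n5, n7}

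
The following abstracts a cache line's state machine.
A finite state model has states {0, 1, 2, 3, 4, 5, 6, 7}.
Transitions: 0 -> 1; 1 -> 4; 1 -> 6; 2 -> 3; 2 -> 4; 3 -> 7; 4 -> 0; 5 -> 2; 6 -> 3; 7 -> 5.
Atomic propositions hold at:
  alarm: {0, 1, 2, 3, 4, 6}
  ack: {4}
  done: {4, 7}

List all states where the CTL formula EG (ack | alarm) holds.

Sat(ack | alarm) = {0, 1, 2, 3, 4, 6}
EG (ack | alarm): greatest fixpoint, start Z0 = {0, 1, 2, 3, 4, 6}, keep only states in Sat with some successor in Z. Z1 = {0, 1, 2, 4, 6}; Z2 = {0, 1, 2, 4}; fixed.
Sat(EG (ack | alarm)) = {0, 1, 2, 4}

{0, 1, 2, 4}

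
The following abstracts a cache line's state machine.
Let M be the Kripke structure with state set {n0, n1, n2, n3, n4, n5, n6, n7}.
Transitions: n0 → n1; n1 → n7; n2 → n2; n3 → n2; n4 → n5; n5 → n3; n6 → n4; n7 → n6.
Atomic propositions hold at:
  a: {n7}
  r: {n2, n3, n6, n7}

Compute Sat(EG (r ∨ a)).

Sat(r ∨ a) = {n2, n3, n6, n7}
EG (r ∨ a): greatest fixpoint, start Z0 = {n2, n3, n6, n7}, keep only states in Sat with some successor in Z. Z1 = {n2, n3, n7}; Z2 = {n2, n3}; fixed.
Sat(EG (r ∨ a)) = {n2, n3}

{n2, n3}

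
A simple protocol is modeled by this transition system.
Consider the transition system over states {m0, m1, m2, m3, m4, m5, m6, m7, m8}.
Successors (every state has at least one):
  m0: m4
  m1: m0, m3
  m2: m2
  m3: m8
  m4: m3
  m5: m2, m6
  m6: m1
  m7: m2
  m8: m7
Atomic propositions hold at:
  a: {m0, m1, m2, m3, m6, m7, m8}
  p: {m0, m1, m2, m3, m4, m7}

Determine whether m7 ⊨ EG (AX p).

Yes

Sat(AX p) = {s : every successor in {m0, m1, m2, m3, m4, m7}} = {m0, m1, m2, m4, m6, m7, m8}
EG (AX p): greatest fixpoint, start Z0 = {m0, m1, m2, m4, m6, m7, m8}, keep only states in Sat with some successor in Z. Z1 = {m0, m1, m2, m6, m7, m8}; Z2 = {m1, m2, m6, m7, m8}; Z3 = {m2, m6, m7, m8}; Z4 = {m2, m7, m8}; fixed.
Sat(EG (AX p)) = {m2, m7, m8}
m7 ∈ Sat(EG (AX p)) = {m2, m7, m8}, so the formula holds at m7.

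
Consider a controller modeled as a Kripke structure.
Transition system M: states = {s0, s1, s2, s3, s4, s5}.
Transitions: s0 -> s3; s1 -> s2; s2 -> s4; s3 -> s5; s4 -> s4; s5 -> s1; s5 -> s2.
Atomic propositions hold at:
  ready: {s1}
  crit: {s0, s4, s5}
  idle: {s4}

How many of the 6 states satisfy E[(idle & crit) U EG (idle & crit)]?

1

Sat(idle & crit) = {s4}
EG (idle & crit): greatest fixpoint, start Z0 = {s4}, keep only states in Sat with some successor in Z. Already a fixed point.
Sat(EG (idle & crit)) = {s4}
E[(idle & crit) U EG (idle & crit)]: least fixpoint, start Z0 = Sat(EG (idle & crit)) = {s4}, add states in Sat(idle & crit) with some successor in Z. Already a fixed point.
Sat(E[(idle & crit) U EG (idle & crit)]) = {s4}
|Sat(E[(idle & crit) U EG (idle & crit)])| = |{s4}| = 1.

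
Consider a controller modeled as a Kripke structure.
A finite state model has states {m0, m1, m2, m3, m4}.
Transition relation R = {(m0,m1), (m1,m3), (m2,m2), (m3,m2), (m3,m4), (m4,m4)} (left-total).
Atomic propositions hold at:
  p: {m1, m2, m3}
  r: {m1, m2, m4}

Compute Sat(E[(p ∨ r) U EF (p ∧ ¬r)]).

Sat(p ∨ r) = {m1, m2, m3, m4}
Sat(¬r) = {m0, m3}
Sat(p ∧ ¬r) = {m3}
EF (p ∧ ¬r): least fixpoint, start Z0 = {m3}, add states with some successor in Z. Z1 = {m1, m3}; Z2 = {m0, m1, m3}; fixed.
Sat(EF (p ∧ ¬r)) = {m0, m1, m3}
E[(p ∨ r) U EF (p ∧ ¬r)]: least fixpoint, start Z0 = Sat(EF (p ∧ ¬r)) = {m0, m1, m3}, add states in Sat(p ∨ r) with some successor in Z. Already a fixed point.
Sat(E[(p ∨ r) U EF (p ∧ ¬r)]) = {m0, m1, m3}

{m0, m1, m3}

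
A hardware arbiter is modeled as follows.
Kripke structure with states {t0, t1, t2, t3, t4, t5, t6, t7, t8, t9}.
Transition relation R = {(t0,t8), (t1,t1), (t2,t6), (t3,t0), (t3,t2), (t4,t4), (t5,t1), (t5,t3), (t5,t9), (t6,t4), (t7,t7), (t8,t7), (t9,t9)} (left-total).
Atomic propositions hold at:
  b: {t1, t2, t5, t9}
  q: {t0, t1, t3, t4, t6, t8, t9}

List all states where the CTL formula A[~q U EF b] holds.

Sat(~q) = {t2, t5, t7}
EF b: least fixpoint, start Z0 = {t1, t2, t5, t9}, add states with some successor in Z. Z1 = {t1, t2, t3, t5, t9}; fixed.
Sat(EF b) = {t1, t2, t3, t5, t9}
A[~q U EF b]: least fixpoint, start Z0 = Sat(EF b) = {t1, t2, t3, t5, t9}, add states in Sat(~q) with every successor in Z. Already a fixed point.
Sat(A[~q U EF b]) = {t1, t2, t3, t5, t9}

{t1, t2, t3, t5, t9}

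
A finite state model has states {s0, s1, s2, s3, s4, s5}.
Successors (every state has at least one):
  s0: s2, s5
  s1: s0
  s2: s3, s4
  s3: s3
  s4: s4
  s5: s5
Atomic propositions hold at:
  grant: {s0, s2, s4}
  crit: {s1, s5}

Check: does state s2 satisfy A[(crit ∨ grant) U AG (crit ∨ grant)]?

Sat(crit ∨ grant) = {s0, s1, s2, s4, s5}
AG (crit ∨ grant): greatest fixpoint, start Z0 = {s0, s1, s2, s4, s5}, keep only states in Sat with every successor in Z. Z1 = {s0, s1, s4, s5}; Z2 = {s1, s4, s5}; Z3 = {s4, s5}; fixed.
Sat(AG (crit ∨ grant)) = {s4, s5}
A[(crit ∨ grant) U AG (crit ∨ grant)]: least fixpoint, start Z0 = Sat(AG (crit ∨ grant)) = {s4, s5}, add states in Sat(crit ∨ grant) with every successor in Z. Already a fixed point.
Sat(A[(crit ∨ grant) U AG (crit ∨ grant)]) = {s4, s5}
s2 ∉ Sat(A[(crit ∨ grant) U AG (crit ∨ grant)]) = {s4, s5}, so the formula does not hold at s2.

No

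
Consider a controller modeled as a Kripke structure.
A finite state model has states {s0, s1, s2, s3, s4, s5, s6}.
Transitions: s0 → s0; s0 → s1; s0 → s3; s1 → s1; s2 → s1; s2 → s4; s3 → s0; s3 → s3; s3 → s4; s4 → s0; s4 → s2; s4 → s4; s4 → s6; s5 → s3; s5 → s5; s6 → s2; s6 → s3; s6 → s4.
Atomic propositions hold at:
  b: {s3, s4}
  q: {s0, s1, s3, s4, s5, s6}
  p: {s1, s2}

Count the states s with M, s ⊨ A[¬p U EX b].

6

Sat(¬p) = {s0, s3, s4, s5, s6}
Sat(EX b) = {s : some successor in {s3, s4}} = {s0, s2, s3, s4, s5, s6}
A[¬p U EX b]: least fixpoint, start Z0 = Sat(EX b) = {s0, s2, s3, s4, s5, s6}, add states in Sat(¬p) with every successor in Z. Already a fixed point.
Sat(A[¬p U EX b]) = {s0, s2, s3, s4, s5, s6}
|Sat(A[¬p U EX b])| = |{s0, s2, s3, s4, s5, s6}| = 6.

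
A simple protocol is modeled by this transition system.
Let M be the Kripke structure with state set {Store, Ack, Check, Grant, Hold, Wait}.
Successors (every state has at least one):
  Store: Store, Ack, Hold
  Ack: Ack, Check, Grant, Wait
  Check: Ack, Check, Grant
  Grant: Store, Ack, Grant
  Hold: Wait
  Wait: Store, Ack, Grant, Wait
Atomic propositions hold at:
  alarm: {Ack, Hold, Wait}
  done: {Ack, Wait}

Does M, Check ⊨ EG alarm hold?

EG alarm: greatest fixpoint, start Z0 = {Ack, Hold, Wait}, keep only states in Sat with some successor in Z. Already a fixed point.
Sat(EG alarm) = {Ack, Hold, Wait}
Check ∉ Sat(EG alarm) = {Ack, Hold, Wait}, so the formula does not hold at Check.

No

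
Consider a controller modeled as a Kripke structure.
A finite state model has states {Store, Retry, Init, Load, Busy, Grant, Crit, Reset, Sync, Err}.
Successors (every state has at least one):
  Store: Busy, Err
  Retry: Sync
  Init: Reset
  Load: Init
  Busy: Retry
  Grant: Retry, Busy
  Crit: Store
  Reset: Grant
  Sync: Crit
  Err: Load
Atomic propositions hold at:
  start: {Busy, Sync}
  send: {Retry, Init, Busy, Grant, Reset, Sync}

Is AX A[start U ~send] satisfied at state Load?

No

Sat(~send) = {Store, Load, Crit, Err}
A[start U ~send]: least fixpoint, start Z0 = Sat(~send) = {Store, Load, Crit, Err}, add states in Sat(start) with every successor in Z. Z1 = {Store, Load, Crit, Sync, Err}; fixed.
Sat(A[start U ~send]) = {Store, Load, Crit, Sync, Err}
Sat(AX A[start U ~send]) = {s : every successor in {Store, Load, Crit, Sync, Err}} = {Retry, Crit, Sync, Err}
Load ∉ Sat(AX A[start U ~send]) = {Retry, Crit, Sync, Err}, so the formula does not hold at Load.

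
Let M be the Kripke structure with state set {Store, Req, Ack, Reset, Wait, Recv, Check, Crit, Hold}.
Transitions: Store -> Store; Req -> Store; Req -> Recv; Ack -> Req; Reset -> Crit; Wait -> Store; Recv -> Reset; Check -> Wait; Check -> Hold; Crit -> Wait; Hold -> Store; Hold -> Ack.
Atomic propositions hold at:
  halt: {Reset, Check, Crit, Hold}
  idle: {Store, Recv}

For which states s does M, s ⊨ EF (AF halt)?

AF halt: least fixpoint, start Z0 = {Reset, Check, Crit, Hold}, add states with every successor in Z. Z1 = {Reset, Recv, Check, Crit, Hold}; fixed.
Sat(AF halt) = {Reset, Recv, Check, Crit, Hold}
EF (AF halt): least fixpoint, start Z0 = {Reset, Recv, Check, Crit, Hold}, add states with some successor in Z. Z1 = {Req, Reset, Recv, Check, Crit, Hold}; Z2 = {Req, Ack, Reset, Recv, Check, Crit, Hold}; fixed.
Sat(EF (AF halt)) = {Req, Ack, Reset, Recv, Check, Crit, Hold}

{Req, Ack, Reset, Recv, Check, Crit, Hold}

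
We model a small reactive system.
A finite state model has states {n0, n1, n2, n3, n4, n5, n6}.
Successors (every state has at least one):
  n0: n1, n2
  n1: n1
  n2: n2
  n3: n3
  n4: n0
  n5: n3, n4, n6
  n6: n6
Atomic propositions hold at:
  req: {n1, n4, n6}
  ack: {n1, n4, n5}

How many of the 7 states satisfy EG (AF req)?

2

AF req: least fixpoint, start Z0 = {n1, n4, n6}, add states with every successor in Z. Already a fixed point.
Sat(AF req) = {n1, n4, n6}
EG (AF req): greatest fixpoint, start Z0 = {n1, n4, n6}, keep only states in Sat with some successor in Z. Z1 = {n1, n6}; fixed.
Sat(EG (AF req)) = {n1, n6}
|Sat(EG (AF req))| = |{n1, n6}| = 2.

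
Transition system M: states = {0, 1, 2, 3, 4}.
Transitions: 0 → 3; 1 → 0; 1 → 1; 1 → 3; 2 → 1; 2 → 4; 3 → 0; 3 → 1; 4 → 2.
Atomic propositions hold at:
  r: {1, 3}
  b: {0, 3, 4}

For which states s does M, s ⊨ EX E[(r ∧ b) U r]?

Sat(r ∧ b) = {3}
E[(r ∧ b) U r]: least fixpoint, start Z0 = Sat(r) = {1, 3}, add states in Sat(r ∧ b) with some successor in Z. Already a fixed point.
Sat(E[(r ∧ b) U r]) = {1, 3}
Sat(EX E[(r ∧ b) U r]) = {s : some successor in {1, 3}} = {0, 1, 2, 3}

{0, 1, 2, 3}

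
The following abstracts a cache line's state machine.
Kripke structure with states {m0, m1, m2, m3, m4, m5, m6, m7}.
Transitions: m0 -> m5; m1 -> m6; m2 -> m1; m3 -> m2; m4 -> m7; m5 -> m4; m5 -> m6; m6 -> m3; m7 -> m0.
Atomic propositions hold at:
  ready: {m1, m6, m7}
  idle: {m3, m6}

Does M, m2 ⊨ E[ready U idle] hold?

No

E[ready U idle]: least fixpoint, start Z0 = Sat(idle) = {m3, m6}, add states in Sat(ready) with some successor in Z. Z1 = {m1, m3, m6}; fixed.
Sat(E[ready U idle]) = {m1, m3, m6}
m2 ∉ Sat(E[ready U idle]) = {m1, m3, m6}, so the formula does not hold at m2.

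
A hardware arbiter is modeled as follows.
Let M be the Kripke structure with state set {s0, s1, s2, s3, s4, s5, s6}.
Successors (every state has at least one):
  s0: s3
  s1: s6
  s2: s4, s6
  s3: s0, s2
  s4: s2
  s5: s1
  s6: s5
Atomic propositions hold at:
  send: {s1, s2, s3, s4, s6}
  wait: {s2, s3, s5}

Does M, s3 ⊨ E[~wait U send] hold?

Yes

Sat(~wait) = {s0, s1, s4, s6}
E[~wait U send]: least fixpoint, start Z0 = Sat(send) = {s1, s2, s3, s4, s6}, add states in Sat(~wait) with some successor in Z. Z1 = {s0, s1, s2, s3, s4, s6}; fixed.
Sat(E[~wait U send]) = {s0, s1, s2, s3, s4, s6}
s3 ∈ Sat(E[~wait U send]) = {s0, s1, s2, s3, s4, s6}, so the formula holds at s3.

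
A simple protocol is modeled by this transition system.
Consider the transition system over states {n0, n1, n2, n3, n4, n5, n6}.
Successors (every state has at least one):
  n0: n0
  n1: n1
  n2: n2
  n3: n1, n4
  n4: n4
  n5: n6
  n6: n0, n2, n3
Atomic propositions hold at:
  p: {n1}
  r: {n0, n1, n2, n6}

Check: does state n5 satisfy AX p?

No

Sat(AX p) = {s : every successor in {n1}} = {n1}
n5 ∉ Sat(AX p) = {n1}, so the formula does not hold at n5.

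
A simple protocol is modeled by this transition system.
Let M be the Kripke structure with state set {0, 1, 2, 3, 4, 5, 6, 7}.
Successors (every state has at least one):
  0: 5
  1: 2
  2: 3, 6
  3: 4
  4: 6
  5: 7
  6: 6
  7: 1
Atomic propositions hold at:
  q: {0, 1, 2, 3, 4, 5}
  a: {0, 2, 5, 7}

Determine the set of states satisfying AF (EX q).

{0, 1, 2, 3, 5, 7}

Sat(EX q) = {s : some successor in {0, 1, 2, 3, 4, 5}} = {0, 1, 2, 3, 7}
AF (EX q): least fixpoint, start Z0 = {0, 1, 2, 3, 7}, add states with every successor in Z. Z1 = {0, 1, 2, 3, 5, 7}; fixed.
Sat(AF (EX q)) = {0, 1, 2, 3, 5, 7}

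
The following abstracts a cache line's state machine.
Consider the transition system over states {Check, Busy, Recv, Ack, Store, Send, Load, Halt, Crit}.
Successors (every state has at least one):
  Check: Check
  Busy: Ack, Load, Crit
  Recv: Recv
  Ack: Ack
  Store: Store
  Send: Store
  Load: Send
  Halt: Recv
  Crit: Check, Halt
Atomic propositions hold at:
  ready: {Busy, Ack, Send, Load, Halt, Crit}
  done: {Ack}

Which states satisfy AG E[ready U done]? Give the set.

{Ack}

E[ready U done]: least fixpoint, start Z0 = Sat(done) = {Ack}, add states in Sat(ready) with some successor in Z. Z1 = {Busy, Ack}; fixed.
Sat(E[ready U done]) = {Busy, Ack}
AG E[ready U done]: greatest fixpoint, start Z0 = {Busy, Ack}, keep only states in Sat with every successor in Z. Z1 = {Ack}; fixed.
Sat(AG E[ready U done]) = {Ack}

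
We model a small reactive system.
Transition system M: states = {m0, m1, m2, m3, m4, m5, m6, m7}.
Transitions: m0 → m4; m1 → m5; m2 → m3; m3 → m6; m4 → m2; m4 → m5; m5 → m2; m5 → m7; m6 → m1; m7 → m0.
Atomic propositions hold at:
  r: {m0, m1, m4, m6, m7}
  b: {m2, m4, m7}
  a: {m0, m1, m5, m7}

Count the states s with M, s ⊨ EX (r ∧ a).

Sat(r ∧ a) = {m0, m1, m7}
Sat(EX (r ∧ a)) = {s : some successor in {m0, m1, m7}} = {m5, m6, m7}
|Sat(EX (r ∧ a))| = |{m5, m6, m7}| = 3.

3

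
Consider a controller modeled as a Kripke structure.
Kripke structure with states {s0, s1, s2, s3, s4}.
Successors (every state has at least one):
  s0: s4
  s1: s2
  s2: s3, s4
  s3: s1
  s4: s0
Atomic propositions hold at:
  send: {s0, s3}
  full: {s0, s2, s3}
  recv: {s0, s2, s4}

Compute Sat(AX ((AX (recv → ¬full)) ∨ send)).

{s1, s4}

Sat(¬full) = {s1, s4}
Sat(recv → ¬full) = {s1, s3, s4}
Sat(AX (recv → ¬full)) = {s : every successor in {s1, s3, s4}} = {s0, s2, s3}
Sat((AX (recv → ¬full)) ∨ send) = {s0, s2, s3}
Sat(AX ((AX (recv → ¬full)) ∨ send)) = {s : every successor in {s0, s2, s3}} = {s1, s4}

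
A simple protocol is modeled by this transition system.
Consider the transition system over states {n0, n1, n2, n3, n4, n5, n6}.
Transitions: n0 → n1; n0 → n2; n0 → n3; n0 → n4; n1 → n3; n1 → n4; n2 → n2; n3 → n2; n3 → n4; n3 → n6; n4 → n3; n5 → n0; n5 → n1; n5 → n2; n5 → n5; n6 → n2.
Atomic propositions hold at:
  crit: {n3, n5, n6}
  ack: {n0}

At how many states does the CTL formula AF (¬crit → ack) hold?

Sat(¬crit) = {n0, n1, n2, n4}
Sat(¬crit → ack) = {n0, n3, n5, n6}
AF (¬crit → ack): least fixpoint, start Z0 = {n0, n3, n5, n6}, add states with every successor in Z. Z1 = {n0, n3, n4, n5, n6}; Z2 = {n0, n1, n3, n4, n5, n6}; fixed.
Sat(AF (¬crit → ack)) = {n0, n1, n3, n4, n5, n6}
|Sat(AF (¬crit → ack))| = |{n0, n1, n3, n4, n5, n6}| = 6.

6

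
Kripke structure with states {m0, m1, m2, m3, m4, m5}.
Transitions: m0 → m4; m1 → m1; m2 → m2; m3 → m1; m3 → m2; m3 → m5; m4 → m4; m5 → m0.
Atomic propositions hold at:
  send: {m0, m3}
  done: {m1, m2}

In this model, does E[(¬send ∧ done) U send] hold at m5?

No

Sat(¬send) = {m1, m2, m4, m5}
Sat(¬send ∧ done) = {m1, m2}
E[(¬send ∧ done) U send]: least fixpoint, start Z0 = Sat(send) = {m0, m3}, add states in Sat(¬send ∧ done) with some successor in Z. Already a fixed point.
Sat(E[(¬send ∧ done) U send]) = {m0, m3}
m5 ∉ Sat(E[(¬send ∧ done) U send]) = {m0, m3}, so the formula does not hold at m5.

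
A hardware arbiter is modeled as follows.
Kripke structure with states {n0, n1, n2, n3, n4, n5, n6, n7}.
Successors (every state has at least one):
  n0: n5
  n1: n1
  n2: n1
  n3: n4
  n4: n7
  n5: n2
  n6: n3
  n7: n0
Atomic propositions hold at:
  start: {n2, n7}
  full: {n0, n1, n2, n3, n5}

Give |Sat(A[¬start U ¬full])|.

Sat(¬start) = {n0, n1, n3, n4, n5, n6}
Sat(¬full) = {n4, n6, n7}
A[¬start U ¬full]: least fixpoint, start Z0 = Sat(¬full) = {n4, n6, n7}, add states in Sat(¬start) with every successor in Z. Z1 = {n3, n4, n6, n7}; fixed.
Sat(A[¬start U ¬full]) = {n3, n4, n6, n7}
|Sat(A[¬start U ¬full])| = |{n3, n4, n6, n7}| = 4.

4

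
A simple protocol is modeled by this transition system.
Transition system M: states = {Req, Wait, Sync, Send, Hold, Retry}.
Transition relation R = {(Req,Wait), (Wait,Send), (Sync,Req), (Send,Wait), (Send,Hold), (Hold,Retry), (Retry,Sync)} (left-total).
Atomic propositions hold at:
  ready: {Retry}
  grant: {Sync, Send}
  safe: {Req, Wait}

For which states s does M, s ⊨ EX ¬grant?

{Req, Sync, Send, Hold}

Sat(¬grant) = {Req, Wait, Hold, Retry}
Sat(EX ¬grant) = {s : some successor in {Req, Wait, Hold, Retry}} = {Req, Sync, Send, Hold}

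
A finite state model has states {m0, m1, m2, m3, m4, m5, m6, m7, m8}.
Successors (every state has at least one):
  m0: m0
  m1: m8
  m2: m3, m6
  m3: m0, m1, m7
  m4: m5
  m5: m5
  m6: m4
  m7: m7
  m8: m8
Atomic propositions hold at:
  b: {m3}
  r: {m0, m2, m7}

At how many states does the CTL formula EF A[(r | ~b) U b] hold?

2

Sat(~b) = {m0, m1, m2, m4, m5, m6, m7, m8}
Sat(r | ~b) = {m0, m1, m2, m4, m5, m6, m7, m8}
A[(r | ~b) U b]: least fixpoint, start Z0 = Sat(b) = {m3}, add states in Sat(r | ~b) with every successor in Z. Already a fixed point.
Sat(A[(r | ~b) U b]) = {m3}
EF A[(r | ~b) U b]: least fixpoint, start Z0 = {m3}, add states with some successor in Z. Z1 = {m2, m3}; fixed.
Sat(EF A[(r | ~b) U b]) = {m2, m3}
|Sat(EF A[(r | ~b) U b])| = |{m2, m3}| = 2.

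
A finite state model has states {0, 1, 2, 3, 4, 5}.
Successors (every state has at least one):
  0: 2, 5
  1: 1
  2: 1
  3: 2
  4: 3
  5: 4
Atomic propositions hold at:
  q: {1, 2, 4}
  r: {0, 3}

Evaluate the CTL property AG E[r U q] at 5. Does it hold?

E[r U q]: least fixpoint, start Z0 = Sat(q) = {1, 2, 4}, add states in Sat(r) with some successor in Z. Z1 = {0, 1, 2, 3, 4}; fixed.
Sat(E[r U q]) = {0, 1, 2, 3, 4}
AG E[r U q]: greatest fixpoint, start Z0 = {0, 1, 2, 3, 4}, keep only states in Sat with every successor in Z. Z1 = {1, 2, 3, 4}; fixed.
Sat(AG E[r U q]) = {1, 2, 3, 4}
5 ∉ Sat(AG E[r U q]) = {1, 2, 3, 4}, so the formula does not hold at 5.

No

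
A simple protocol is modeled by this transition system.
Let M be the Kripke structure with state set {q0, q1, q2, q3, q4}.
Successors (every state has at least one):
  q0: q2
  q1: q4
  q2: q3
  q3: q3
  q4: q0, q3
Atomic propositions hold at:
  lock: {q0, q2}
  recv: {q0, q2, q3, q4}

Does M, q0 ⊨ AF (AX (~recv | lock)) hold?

Yes

Sat(~recv) = {q1}
Sat(~recv | lock) = {q0, q1, q2}
Sat(AX (~recv | lock)) = {s : every successor in {q0, q1, q2}} = {q0}
AF (AX (~recv | lock)): least fixpoint, start Z0 = {q0}, add states with every successor in Z. Already a fixed point.
Sat(AF (AX (~recv | lock))) = {q0}
q0 ∈ Sat(AF (AX (~recv | lock))) = {q0}, so the formula holds at q0.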